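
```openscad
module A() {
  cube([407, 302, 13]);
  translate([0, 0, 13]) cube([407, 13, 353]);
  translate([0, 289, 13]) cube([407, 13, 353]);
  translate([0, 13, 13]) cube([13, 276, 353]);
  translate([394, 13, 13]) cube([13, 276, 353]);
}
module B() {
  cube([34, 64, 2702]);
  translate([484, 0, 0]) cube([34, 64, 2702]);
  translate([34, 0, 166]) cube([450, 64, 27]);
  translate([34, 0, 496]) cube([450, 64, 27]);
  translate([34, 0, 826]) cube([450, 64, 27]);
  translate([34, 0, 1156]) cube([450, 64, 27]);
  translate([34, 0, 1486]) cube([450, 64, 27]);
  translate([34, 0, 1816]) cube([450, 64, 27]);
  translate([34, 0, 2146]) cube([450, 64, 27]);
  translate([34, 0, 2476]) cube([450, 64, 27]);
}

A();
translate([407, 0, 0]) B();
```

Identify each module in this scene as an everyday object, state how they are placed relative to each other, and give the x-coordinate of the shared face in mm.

A is an open box. B is a ladder. The ladder is against the open box's +x side, with their −y faces flush. The x-coordinate of the shared face is 407 mm.

The open box's +x face and the ladder's −x face are both at x = 407 mm.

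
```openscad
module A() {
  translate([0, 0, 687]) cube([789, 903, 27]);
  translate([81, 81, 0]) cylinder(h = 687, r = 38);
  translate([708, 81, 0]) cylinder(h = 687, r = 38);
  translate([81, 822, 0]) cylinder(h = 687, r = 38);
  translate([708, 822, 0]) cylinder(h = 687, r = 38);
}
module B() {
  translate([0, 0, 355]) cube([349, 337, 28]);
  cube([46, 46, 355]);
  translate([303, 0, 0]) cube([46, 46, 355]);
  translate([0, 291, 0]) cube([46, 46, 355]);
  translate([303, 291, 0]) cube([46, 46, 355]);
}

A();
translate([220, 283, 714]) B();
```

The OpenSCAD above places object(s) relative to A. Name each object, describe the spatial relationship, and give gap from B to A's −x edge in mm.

A is a table. B is a stool. The stool is on top of the table, centred. The gap from the stool to the table's −x edge is 220 mm.

The stool's min-x is at 220; the table's min-x is 0; gap = 220 mm.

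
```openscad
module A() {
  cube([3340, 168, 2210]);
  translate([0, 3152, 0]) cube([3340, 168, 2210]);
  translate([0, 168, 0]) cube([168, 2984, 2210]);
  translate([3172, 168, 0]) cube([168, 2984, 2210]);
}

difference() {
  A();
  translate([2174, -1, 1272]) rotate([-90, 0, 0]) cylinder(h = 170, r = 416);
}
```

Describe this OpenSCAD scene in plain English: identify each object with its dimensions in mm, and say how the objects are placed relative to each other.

A is the wall frame of a small rectangular building: four walls, each 2210 mm tall and 168 mm thick, enclosing a footprint 3340 mm (x) by 3320 mm (y) outside-to-outside, with no floor or roof. The front and back walls (the −y and +y sides) span the full width; the two side walls fit between them.

The house frame has a circular hole of radius 416 mm through its front wall, centred at (x = 2174, z = 1272).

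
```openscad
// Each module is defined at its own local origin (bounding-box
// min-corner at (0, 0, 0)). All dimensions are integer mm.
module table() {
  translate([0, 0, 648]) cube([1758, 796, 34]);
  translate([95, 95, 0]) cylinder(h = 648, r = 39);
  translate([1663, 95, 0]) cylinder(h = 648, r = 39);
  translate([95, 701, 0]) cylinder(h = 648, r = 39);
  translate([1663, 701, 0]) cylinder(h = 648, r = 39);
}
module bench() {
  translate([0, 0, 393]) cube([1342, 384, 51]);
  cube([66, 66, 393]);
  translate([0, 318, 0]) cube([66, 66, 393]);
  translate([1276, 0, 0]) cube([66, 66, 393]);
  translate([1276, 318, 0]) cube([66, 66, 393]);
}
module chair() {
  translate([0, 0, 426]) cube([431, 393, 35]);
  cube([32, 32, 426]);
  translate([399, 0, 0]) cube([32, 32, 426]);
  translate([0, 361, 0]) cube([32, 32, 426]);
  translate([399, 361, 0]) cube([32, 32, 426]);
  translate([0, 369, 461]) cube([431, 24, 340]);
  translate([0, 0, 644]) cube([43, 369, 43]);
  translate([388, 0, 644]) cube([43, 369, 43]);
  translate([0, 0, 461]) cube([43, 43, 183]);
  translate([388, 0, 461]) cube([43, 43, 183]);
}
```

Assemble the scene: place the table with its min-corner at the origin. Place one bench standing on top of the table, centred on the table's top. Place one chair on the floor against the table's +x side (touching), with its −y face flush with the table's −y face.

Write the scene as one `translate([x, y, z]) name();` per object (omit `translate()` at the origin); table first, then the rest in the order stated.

table();
translate([208, 206, 682]) bench();
translate([1758, 0, 0]) chair();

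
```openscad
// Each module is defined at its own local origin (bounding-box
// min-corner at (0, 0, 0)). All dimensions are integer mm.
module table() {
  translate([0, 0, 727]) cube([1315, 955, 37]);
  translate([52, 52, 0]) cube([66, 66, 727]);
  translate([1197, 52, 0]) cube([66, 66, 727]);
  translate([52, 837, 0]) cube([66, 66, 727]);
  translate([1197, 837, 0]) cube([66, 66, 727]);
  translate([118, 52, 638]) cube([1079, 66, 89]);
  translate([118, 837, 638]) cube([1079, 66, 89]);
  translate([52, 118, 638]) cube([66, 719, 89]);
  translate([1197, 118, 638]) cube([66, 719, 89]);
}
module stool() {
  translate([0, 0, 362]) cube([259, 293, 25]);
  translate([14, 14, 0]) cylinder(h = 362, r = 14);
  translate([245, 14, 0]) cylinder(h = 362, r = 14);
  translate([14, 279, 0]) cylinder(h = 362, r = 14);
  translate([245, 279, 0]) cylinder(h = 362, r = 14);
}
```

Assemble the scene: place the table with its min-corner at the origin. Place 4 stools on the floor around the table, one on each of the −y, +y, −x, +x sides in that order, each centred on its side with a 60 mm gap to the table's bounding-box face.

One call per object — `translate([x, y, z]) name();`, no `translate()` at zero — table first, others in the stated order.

table();
translate([528, -353, 0]) stool();
translate([528, 1015, 0]) stool();
translate([-319, 331, 0]) stool();
translate([1375, 331, 0]) stool();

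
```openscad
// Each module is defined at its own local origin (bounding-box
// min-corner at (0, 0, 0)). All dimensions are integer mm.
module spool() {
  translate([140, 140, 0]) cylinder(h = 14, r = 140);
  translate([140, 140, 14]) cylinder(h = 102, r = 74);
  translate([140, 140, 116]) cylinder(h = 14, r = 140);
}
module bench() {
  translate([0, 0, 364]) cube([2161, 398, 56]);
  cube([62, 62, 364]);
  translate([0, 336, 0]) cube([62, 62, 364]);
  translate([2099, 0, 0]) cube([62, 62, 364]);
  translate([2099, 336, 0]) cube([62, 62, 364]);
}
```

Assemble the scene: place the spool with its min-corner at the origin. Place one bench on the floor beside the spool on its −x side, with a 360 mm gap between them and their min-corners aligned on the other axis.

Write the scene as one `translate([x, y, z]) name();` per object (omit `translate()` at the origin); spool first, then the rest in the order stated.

spool();
translate([-2521, 0, 0]) bench();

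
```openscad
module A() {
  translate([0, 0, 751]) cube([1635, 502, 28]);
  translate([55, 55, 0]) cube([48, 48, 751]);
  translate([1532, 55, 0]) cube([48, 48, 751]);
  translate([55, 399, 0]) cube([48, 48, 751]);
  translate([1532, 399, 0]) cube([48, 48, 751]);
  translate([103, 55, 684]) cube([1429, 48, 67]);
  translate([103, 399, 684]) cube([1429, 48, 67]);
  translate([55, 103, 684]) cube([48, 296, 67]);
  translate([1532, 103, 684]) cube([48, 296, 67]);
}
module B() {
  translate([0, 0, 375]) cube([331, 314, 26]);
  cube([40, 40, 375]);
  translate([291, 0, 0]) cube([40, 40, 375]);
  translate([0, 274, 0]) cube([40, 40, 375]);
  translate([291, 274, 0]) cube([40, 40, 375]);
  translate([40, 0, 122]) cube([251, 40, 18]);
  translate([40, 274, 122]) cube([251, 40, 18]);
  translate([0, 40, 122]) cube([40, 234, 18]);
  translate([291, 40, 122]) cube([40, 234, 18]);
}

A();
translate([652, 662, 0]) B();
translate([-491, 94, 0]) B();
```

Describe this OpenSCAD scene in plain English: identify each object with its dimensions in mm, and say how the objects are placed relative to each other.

A is a table with a 1635×502 mm rectangular top, 28 mm thick, top surface at z = 779 mm, supported by four 48×48 mm square legs, each inset 55 mm from the nearest pair of top edges, running from the floor. Four apron rails, 48 mm thick and 67 mm tall, run between adjacent legs with their top edges flush with the underside of the top and their outer faces flush with the legs' outer faces.

B is a four-legged stool. The seat is a 331×314×26 mm slab whose top surface is at z = 401 mm; four square legs, each 40×40 mm in cross-section, run from the floor (z = 0) to the underside of the seat, each flush with a corner of the seat. Four stretchers, 40 mm wide and 18 mm tall, connect adjacent legs with their undersides at z = 122 mm, each running between the inner faces of the legs it joins and aligned with the legs' outer faces on the other axis.

Two stools sit around the table at the +y, −x sides.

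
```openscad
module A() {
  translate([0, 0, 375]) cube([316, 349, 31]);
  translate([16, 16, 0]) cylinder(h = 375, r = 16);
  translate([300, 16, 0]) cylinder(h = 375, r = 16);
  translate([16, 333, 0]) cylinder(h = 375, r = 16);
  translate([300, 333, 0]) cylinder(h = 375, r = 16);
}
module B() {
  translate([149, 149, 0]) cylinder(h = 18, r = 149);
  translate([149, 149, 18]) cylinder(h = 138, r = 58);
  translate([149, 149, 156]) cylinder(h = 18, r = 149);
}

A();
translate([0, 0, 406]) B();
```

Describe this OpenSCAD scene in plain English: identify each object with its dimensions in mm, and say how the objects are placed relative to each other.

A is a four-legged stool. The seat is 316×349 mm, 31 mm thick, top at z = 406 mm. It stands on four round legs, each 32 mm in diameter, from z = 0 to the seat underside, each leg's axis is inset half a diameter from the nearest pair of seat edges (so the leg's bounding box is flush with the corner).

B is a spool: two coaxial disc flanges of radius 149 mm and thickness 18 mm, joined by a core cylinder of radius 58 mm and height 138 mm. The lower flange rests on z = 0 and the three cylinders share a vertical axis.

The spool is on top of the stool.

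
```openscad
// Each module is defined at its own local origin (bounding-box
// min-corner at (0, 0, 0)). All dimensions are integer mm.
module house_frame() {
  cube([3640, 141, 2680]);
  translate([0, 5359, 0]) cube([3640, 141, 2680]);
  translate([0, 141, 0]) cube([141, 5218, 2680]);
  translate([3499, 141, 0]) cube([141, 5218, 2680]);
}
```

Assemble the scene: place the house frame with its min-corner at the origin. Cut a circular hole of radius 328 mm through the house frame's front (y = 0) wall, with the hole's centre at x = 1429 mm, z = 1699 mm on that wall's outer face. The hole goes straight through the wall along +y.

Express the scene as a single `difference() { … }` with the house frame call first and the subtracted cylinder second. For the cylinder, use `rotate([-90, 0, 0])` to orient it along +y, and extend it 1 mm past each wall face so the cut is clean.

difference() {
  house_frame();
  translate([1429, -1, 1699]) rotate([-90, 0, 0]) cylinder(h = 143, r = 328);
}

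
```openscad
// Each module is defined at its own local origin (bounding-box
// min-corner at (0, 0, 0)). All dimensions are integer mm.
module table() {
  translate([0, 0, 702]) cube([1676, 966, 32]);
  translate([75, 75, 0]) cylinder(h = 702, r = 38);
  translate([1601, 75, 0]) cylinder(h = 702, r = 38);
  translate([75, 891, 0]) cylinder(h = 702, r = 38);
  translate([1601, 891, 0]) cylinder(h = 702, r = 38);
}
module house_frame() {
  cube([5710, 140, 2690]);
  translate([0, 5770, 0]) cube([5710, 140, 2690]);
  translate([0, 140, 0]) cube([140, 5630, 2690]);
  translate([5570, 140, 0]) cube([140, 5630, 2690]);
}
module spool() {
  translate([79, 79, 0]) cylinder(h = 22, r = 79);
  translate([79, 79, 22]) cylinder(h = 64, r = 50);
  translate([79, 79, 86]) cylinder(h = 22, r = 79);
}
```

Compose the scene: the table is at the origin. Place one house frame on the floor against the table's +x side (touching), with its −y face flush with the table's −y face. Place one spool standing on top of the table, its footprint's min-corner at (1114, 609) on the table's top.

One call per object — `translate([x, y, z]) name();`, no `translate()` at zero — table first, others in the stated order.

table();
translate([1676, 0, 0]) house_frame();
translate([1114, 609, 734]) spool();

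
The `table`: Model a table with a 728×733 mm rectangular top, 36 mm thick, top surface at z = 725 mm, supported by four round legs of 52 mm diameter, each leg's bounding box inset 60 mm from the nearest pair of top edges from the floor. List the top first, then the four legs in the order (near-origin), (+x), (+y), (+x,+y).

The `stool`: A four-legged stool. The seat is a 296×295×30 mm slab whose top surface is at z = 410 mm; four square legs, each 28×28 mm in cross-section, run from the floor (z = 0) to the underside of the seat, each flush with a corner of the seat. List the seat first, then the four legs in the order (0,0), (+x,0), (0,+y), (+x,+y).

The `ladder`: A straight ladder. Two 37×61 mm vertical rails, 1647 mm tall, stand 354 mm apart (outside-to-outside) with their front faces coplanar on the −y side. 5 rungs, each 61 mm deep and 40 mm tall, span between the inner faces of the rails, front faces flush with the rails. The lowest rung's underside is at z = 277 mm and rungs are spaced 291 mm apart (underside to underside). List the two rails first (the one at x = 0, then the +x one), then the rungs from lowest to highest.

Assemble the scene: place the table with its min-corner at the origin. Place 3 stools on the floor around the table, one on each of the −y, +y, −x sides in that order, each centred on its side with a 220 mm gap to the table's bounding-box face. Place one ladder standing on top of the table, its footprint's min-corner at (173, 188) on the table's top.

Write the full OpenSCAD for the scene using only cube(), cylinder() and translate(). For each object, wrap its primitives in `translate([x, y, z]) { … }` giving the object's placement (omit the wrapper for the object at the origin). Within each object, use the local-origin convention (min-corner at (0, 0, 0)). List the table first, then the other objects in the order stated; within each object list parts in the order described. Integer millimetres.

translate([0, 0, 689]) cube([728, 733, 36]);
translate([86, 86, 0]) cylinder(h = 689, r = 26);
translate([642, 86, 0]) cylinder(h = 689, r = 26);
translate([86, 647, 0]) cylinder(h = 689, r = 26);
translate([642, 647, 0]) cylinder(h = 689, r = 26);
translate([216, -515, 0]) {
  translate([0, 0, 380]) cube([296, 295, 30]);
  cube([28, 28, 380]);
  translate([268, 0, 0]) cube([28, 28, 380]);
  translate([0, 267, 0]) cube([28, 28, 380]);
  translate([268, 267, 0]) cube([28, 28, 380]);
}
translate([216, 953, 0]) {
  translate([0, 0, 380]) cube([296, 295, 30]);
  cube([28, 28, 380]);
  translate([268, 0, 0]) cube([28, 28, 380]);
  translate([0, 267, 0]) cube([28, 28, 380]);
  translate([268, 267, 0]) cube([28, 28, 380]);
}
translate([-516, 219, 0]) {
  translate([0, 0, 380]) cube([296, 295, 30]);
  cube([28, 28, 380]);
  translate([268, 0, 0]) cube([28, 28, 380]);
  translate([0, 267, 0]) cube([28, 28, 380]);
  translate([268, 267, 0]) cube([28, 28, 380]);
}
translate([173, 188, 725]) {
  cube([37, 61, 1647]);
  translate([317, 0, 0]) cube([37, 61, 1647]);
  translate([37, 0, 277]) cube([280, 61, 40]);
  translate([37, 0, 568]) cube([280, 61, 40]);
  translate([37, 0, 859]) cube([280, 61, 40]);
  translate([37, 0, 1150]) cube([280, 61, 40]);
  translate([37, 0, 1441]) cube([280, 61, 40]);
}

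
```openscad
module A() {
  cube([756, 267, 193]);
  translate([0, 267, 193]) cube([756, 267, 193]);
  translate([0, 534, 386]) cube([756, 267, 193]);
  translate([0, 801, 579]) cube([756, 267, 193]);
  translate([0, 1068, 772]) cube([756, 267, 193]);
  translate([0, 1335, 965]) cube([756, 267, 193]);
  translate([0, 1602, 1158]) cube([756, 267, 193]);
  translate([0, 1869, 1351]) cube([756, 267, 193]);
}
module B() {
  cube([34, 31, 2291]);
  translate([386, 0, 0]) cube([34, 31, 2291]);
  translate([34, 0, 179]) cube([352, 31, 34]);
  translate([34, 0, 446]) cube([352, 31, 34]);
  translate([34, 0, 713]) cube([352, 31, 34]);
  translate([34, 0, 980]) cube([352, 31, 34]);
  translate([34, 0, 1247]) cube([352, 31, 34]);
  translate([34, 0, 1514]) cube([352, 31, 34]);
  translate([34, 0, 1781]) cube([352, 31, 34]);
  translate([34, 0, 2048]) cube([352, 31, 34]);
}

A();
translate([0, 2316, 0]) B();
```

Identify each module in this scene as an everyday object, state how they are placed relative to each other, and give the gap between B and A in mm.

A is a staircase. B is a ladder. The ladder is on the floor beside the staircase on its +y side. The gap between the ladder and the staircase is 180 mm.

The ladder's nearest face is 180 mm from the staircase's +y face.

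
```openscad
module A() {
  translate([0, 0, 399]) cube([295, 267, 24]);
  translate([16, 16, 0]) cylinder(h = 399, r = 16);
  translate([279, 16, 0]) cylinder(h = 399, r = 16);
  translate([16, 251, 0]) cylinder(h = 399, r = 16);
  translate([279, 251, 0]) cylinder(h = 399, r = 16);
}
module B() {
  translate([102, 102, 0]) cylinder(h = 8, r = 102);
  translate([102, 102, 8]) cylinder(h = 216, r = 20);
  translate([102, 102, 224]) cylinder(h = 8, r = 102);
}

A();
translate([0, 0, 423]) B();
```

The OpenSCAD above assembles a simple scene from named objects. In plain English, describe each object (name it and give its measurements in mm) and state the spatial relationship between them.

A is a simple wooden stool: a rectangular seat 295 mm (x) by 267 mm (y), 24 mm thick, top face at z = 423 mm, on four round legs, each 32 mm in diameter. The legs rest on z = 0, each leg's axis is inset half a diameter from the nearest pair of seat edges (so the leg's bounding box is flush with the corner).

B is a spool: two coaxial disc flanges of radius 102 mm and thickness 8 mm, joined by a core cylinder of radius 20 mm and height 216 mm. The lower flange rests on z = 0 and the three cylinders share a vertical axis.

The spool is on top of the stool.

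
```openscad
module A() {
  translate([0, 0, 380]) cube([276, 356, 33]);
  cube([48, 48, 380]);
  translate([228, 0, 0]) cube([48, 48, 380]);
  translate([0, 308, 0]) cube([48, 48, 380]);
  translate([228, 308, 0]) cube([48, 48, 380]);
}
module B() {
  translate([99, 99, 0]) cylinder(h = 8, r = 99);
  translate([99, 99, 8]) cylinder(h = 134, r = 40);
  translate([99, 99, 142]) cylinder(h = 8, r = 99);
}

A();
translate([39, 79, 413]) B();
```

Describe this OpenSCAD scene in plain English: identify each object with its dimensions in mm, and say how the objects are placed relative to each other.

A is a four-legged stool. The seat is 276×356 mm, 33 mm thick, top at z = 413 mm. It stands on four square legs, each 48×48 mm in cross-section, from z = 0 to the seat underside, each flush with a corner of the seat.

B is a spool: two coaxial disc flanges of radius 99 mm and thickness 8 mm, joined by a core cylinder of radius 40 mm and height 134 mm. The lower flange rests on z = 0 and the three cylinders share a vertical axis.

The spool is on top of the stool, centred.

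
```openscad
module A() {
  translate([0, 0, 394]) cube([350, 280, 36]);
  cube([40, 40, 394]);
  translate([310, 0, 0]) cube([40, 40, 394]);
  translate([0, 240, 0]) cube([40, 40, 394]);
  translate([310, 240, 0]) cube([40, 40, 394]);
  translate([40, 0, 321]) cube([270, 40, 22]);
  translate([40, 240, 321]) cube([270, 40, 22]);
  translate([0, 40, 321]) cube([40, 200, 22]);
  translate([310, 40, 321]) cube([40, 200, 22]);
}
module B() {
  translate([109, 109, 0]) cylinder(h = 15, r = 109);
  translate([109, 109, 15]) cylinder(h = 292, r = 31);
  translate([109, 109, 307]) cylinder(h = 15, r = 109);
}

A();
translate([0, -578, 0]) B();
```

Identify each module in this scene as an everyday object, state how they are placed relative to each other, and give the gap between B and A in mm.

The spool's nearest face is 360 mm from the stool's −y face.

A is a stool. B is a spool. The spool is on the floor beside the stool on its −y side. The gap between the spool and the stool is 360 mm.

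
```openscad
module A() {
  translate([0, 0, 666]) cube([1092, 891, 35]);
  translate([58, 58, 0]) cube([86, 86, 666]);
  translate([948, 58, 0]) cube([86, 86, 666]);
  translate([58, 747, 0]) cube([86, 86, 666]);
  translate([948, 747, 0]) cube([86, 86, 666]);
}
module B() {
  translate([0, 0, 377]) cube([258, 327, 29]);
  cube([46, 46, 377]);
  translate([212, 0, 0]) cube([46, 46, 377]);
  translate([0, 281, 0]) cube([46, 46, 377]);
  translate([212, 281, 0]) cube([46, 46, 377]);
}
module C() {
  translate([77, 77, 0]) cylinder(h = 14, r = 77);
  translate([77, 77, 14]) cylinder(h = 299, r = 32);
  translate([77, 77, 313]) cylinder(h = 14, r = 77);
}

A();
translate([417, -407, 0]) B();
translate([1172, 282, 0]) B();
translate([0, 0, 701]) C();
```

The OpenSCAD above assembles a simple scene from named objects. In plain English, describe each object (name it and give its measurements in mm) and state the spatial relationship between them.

A is a table: top 1092 mm (x) × 891 mm (y), 35 mm thick, upper face at z = 701 mm, on four 86×86 mm square legs, each inset 58 mm from the nearest pair of top edges, running from z = 0 to the bottom of the top.

B is a four-legged stool. The seat is a 258×327×29 mm slab whose top surface is at z = 406 mm; four square legs, each 46×46 mm in cross-section, run from the floor (z = 0) to the underside of the seat, each flush with a corner of the seat.

C is a spool: two coaxial disc flanges of radius 77 mm and thickness 14 mm, joined by a core cylinder of radius 32 mm and height 299 mm. The lower flange rests on z = 0 and the three cylinders share a vertical axis.

Two stools sit around the table at the −y, +x sides. The spool is on top of the table.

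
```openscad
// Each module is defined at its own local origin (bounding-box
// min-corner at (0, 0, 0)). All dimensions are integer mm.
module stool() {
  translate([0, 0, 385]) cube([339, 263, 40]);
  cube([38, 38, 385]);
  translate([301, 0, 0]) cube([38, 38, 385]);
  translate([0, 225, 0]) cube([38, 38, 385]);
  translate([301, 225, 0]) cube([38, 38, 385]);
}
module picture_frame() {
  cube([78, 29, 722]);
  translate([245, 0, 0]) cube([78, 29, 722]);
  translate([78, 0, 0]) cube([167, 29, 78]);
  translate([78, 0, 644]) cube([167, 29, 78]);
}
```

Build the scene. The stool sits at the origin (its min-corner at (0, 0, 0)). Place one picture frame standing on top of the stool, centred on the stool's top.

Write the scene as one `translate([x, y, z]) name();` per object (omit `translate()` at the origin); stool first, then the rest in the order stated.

stool();
translate([8, 117, 425]) picture_frame();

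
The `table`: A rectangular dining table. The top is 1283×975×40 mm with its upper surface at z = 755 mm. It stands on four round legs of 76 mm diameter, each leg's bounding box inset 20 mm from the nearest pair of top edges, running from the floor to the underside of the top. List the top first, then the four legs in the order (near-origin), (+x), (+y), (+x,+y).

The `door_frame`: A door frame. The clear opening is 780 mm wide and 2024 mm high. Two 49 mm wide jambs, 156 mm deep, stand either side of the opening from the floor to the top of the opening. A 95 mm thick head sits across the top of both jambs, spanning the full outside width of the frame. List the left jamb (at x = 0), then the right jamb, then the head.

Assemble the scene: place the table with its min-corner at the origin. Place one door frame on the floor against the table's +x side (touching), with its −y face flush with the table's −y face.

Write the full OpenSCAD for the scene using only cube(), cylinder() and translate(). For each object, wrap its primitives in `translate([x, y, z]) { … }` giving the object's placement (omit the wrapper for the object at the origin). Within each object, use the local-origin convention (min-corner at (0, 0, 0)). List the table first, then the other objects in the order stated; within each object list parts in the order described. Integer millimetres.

translate([0, 0, 715]) cube([1283, 975, 40]);
translate([58, 58, 0]) cylinder(h = 715, r = 38);
translate([1225, 58, 0]) cylinder(h = 715, r = 38);
translate([58, 917, 0]) cylinder(h = 715, r = 38);
translate([1225, 917, 0]) cylinder(h = 715, r = 38);
translate([1283, 0, 0]) {
  cube([49, 156, 2024]);
  translate([829, 0, 0]) cube([49, 156, 2024]);
  translate([0, 0, 2024]) cube([878, 156, 95]);
}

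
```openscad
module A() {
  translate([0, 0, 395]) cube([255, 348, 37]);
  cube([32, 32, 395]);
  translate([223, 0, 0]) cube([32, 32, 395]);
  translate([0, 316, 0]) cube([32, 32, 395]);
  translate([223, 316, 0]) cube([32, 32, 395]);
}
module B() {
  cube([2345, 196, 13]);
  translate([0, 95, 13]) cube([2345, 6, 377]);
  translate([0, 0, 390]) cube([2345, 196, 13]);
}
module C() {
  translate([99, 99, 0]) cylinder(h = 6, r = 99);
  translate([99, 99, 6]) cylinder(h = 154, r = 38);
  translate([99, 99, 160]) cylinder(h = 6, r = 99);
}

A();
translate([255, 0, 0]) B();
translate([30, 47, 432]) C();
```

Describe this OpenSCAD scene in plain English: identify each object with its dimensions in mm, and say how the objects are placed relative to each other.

A is a simple wooden stool: a rectangular seat 255 mm (x) by 348 mm (y), 37 mm thick, top face at z = 432 mm, on four square legs, each 32×32 mm in cross-section. The legs rest on z = 0, each flush with a corner of the seat.

B is an I-beam lying along x, 2345 mm long. Overall section height 403 mm. Two flanges 196 mm wide (y) and 13 mm thick, one on the floor and one at the top; a web 6 mm thick runs between them, centred on the flange width.

C is a spool: two coaxial disc flanges of radius 99 mm and thickness 6 mm, joined by a core cylinder of radius 38 mm and height 154 mm. The lower flange rests on z = 0 and the three cylinders share a vertical axis.

The I-beam is against the stool's +x side, with their −y faces flush. The spool is on top of the stool.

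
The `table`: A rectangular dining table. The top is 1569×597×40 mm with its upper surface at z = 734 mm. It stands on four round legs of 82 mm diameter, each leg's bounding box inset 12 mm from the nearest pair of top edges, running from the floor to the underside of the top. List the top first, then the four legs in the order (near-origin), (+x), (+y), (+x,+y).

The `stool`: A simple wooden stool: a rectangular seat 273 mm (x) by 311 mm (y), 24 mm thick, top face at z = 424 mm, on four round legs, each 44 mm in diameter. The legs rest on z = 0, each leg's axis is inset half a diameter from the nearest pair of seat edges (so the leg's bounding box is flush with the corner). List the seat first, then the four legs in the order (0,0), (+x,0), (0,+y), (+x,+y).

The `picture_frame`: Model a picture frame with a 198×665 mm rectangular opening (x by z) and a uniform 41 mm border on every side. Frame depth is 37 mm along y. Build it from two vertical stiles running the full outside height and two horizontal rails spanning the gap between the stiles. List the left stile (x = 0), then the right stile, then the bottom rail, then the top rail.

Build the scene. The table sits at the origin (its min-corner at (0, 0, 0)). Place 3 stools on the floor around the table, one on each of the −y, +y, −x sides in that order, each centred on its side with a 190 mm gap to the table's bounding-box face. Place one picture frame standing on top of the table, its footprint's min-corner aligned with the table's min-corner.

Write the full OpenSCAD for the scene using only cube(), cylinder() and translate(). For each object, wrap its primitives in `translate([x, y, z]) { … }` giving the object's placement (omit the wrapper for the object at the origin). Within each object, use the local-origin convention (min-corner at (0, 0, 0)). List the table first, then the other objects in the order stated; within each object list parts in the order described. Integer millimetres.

translate([0, 0, 694]) cube([1569, 597, 40]);
translate([53, 53, 0]) cylinder(h = 694, r = 41);
translate([1516, 53, 0]) cylinder(h = 694, r = 41);
translate([53, 544, 0]) cylinder(h = 694, r = 41);
translate([1516, 544, 0]) cylinder(h = 694, r = 41);
translate([648, -501, 0]) {
  translate([0, 0, 400]) cube([273, 311, 24]);
  translate([22, 22, 0]) cylinder(h = 400, r = 22);
  translate([251, 22, 0]) cylinder(h = 400, r = 22);
  translate([22, 289, 0]) cylinder(h = 400, r = 22);
  translate([251, 289, 0]) cylinder(h = 400, r = 22);
}
translate([648, 787, 0]) {
  translate([0, 0, 400]) cube([273, 311, 24]);
  translate([22, 22, 0]) cylinder(h = 400, r = 22);
  translate([251, 22, 0]) cylinder(h = 400, r = 22);
  translate([22, 289, 0]) cylinder(h = 400, r = 22);
  translate([251, 289, 0]) cylinder(h = 400, r = 22);
}
translate([-463, 143, 0]) {
  translate([0, 0, 400]) cube([273, 311, 24]);
  translate([22, 22, 0]) cylinder(h = 400, r = 22);
  translate([251, 22, 0]) cylinder(h = 400, r = 22);
  translate([22, 289, 0]) cylinder(h = 400, r = 22);
  translate([251, 289, 0]) cylinder(h = 400, r = 22);
}
translate([0, 0, 734]) {
  cube([41, 37, 747]);
  translate([239, 0, 0]) cube([41, 37, 747]);
  translate([41, 0, 0]) cube([198, 37, 41]);
  translate([41, 0, 706]) cube([198, 37, 41]);
}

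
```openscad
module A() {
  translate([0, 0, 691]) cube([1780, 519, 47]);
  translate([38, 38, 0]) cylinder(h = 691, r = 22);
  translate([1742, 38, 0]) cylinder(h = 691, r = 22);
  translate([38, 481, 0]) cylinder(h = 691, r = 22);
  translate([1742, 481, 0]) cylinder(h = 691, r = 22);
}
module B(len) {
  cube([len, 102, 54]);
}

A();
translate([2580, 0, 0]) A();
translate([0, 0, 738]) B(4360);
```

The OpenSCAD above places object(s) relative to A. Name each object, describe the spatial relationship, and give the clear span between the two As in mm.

A is a table. B is a beam. A beam spans the tops of two tables. The clear span between the two tables is 800 mm.

Second table starts at x = 2580; first ends at x = 1780; clear span = 2580 − 1780 = 800 mm.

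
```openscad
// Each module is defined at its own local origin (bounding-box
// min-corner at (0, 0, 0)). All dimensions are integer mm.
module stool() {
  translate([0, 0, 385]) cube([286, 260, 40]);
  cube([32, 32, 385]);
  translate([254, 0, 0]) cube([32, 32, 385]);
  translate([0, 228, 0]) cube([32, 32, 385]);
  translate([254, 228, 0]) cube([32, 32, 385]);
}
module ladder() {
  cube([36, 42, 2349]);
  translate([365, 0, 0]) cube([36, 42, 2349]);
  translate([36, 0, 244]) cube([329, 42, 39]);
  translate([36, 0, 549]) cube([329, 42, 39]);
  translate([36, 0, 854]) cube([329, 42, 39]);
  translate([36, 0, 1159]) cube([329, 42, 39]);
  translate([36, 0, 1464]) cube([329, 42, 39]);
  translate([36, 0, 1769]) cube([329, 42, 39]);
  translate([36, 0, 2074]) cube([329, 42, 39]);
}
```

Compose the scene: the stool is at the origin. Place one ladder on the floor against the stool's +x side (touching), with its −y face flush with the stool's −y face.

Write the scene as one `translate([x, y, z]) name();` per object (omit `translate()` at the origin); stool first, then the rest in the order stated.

stool();
translate([286, 0, 0]) ladder();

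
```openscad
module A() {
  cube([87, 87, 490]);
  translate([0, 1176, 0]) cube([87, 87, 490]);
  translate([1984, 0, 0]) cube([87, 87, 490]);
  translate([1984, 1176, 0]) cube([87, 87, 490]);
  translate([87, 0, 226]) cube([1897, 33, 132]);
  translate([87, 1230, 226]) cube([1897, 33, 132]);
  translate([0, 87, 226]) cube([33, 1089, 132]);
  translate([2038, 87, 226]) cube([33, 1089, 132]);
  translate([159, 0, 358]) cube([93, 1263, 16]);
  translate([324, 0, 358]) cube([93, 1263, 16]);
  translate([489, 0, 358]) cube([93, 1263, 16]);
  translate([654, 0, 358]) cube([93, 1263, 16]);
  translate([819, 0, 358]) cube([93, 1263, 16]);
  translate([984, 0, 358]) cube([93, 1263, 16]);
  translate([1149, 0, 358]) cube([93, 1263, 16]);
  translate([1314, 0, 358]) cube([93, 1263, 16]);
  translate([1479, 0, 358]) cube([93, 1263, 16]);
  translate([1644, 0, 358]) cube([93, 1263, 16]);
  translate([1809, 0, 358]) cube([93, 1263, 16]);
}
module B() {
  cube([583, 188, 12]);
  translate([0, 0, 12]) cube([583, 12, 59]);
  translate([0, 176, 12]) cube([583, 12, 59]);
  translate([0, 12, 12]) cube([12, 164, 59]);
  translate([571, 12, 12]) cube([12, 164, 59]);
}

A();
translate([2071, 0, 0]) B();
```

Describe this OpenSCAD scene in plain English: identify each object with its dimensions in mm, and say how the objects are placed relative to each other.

A is a bed frame 2071 mm long (x) by 1263 mm wide (y). Four 87×87 mm corner posts, 490 mm tall, at the corners of the footprint. Four rails of 33 mm thickness and 132 mm height run between adjacent posts with their undersides at z = 226 mm, their outer faces flush with the outside of the frame (the two x-running rails run between the posts' inner faces; the two y-running rails run between the posts' inner faces). 11 slats, each 93 mm wide (x) and 16 mm thick, lie across the top of the two x-running rails, running the full 1263 mm width of the frame in y; the slats are evenly spaced along x between the inner faces of the end posts with equal gaps (rounded down to the nearest mm) at the −x end and between each pair — any rounding remainder accumulates at the +x end.

B is an open-topped rectangular box: outside dimensions 583×188×71 mm, with a uniform wall and base thickness of 12 mm. The base is a full 583×188 slab on the floor; four walls sit on top of the base. The front and back walls (the −y and +y sides) span the full width; the two side walls fit between them.

The open box is against the bed frame's +x side, with their −y faces flush.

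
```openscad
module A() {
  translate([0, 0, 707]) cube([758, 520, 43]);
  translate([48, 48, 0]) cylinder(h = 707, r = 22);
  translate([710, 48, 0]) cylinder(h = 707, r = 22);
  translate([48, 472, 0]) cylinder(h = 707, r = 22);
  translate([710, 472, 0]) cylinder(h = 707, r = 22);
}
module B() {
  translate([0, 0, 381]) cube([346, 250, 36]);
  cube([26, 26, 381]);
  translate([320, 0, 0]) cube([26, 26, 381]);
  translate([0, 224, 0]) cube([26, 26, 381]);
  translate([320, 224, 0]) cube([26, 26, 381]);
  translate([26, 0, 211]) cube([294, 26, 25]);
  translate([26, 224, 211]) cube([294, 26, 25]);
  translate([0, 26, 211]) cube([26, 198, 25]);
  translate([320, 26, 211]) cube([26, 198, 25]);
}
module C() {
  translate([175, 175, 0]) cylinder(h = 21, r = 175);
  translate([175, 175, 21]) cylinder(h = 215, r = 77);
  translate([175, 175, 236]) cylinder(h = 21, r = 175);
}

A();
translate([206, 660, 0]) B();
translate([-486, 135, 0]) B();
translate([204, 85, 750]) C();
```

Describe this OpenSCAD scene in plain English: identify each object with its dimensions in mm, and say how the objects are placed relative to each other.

A is a table with a 758×520 mm rectangular top, 43 mm thick, top surface at z = 750 mm, supported by four round legs of 44 mm diameter, each leg's bounding box inset 26 mm from the nearest pair of top edges, running from the floor.

B is a four-legged stool. The seat is a 346×250×36 mm slab whose top surface is at z = 417 mm; four square legs, each 26×26 mm in cross-section, run from the floor (z = 0) to the underside of the seat, each flush with a corner of the seat. Four stretchers, 26 mm wide and 25 mm tall, connect adjacent legs with their undersides at z = 211 mm, each running between the inner faces of the legs it joins and aligned with the legs' outer faces on the other axis.

C is a spool: two coaxial disc flanges of radius 175 mm and thickness 21 mm, joined by a core cylinder of radius 77 mm and height 215 mm. The lower flange rests on z = 0 and the three cylinders share a vertical axis.

Two stools sit around the table at the +y, −x sides. The spool is on top of the table, centred.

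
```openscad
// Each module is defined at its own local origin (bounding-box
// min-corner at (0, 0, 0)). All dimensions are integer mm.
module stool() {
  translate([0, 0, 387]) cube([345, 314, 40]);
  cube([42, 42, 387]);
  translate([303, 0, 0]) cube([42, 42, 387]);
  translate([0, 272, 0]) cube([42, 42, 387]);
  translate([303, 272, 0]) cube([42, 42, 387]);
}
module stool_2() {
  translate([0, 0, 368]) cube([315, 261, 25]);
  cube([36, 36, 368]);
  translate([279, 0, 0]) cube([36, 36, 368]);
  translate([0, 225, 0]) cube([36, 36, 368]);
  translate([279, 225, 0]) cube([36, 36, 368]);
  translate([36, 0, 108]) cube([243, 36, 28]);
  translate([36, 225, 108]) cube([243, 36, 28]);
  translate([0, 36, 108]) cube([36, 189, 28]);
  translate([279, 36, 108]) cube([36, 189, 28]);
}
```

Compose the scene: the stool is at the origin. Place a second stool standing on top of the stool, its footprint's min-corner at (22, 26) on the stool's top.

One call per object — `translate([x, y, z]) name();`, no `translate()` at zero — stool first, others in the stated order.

stool();
translate([22, 26, 427]) stool_2();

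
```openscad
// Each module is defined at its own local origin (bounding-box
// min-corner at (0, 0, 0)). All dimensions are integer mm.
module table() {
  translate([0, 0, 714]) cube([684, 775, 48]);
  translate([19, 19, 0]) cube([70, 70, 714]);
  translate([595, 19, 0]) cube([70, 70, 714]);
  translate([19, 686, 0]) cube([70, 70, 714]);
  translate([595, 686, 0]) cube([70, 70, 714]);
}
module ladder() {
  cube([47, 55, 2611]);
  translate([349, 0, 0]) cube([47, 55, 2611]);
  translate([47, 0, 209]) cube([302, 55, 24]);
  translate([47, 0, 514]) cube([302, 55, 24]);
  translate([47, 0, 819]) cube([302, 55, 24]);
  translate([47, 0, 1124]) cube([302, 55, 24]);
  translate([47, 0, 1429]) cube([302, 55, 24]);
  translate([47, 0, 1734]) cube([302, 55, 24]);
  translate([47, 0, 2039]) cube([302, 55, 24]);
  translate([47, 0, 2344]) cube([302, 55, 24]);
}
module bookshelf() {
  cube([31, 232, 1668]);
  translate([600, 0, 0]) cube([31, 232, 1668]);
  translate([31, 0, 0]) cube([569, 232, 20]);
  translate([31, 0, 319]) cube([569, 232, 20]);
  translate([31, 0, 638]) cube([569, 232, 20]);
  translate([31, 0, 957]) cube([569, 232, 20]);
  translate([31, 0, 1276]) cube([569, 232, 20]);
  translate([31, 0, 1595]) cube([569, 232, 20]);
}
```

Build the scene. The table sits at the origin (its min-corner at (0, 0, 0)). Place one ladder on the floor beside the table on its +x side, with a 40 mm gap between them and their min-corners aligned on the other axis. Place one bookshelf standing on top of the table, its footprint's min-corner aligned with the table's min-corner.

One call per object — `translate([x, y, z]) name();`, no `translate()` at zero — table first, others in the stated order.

table();
translate([724, 0, 0]) ladder();
translate([0, 0, 762]) bookshelf();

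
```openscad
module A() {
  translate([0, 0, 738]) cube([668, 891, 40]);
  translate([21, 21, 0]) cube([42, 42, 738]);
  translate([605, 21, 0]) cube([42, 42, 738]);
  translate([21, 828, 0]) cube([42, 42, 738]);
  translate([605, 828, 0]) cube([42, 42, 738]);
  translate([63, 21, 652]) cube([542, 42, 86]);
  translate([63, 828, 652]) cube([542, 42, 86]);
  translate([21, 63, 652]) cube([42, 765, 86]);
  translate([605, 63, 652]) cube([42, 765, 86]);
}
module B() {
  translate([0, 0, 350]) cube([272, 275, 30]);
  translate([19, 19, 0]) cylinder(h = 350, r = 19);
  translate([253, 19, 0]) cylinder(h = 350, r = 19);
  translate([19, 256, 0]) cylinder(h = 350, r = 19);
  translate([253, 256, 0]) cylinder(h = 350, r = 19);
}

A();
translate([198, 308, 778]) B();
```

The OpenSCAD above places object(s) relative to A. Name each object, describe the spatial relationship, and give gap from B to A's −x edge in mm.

The stool's min-x is at 198; the table's min-x is 0; gap = 198 mm.

A is a table. B is a stool. The stool is on top of the table, centred. The gap from the stool to the table's −x edge is 198 mm.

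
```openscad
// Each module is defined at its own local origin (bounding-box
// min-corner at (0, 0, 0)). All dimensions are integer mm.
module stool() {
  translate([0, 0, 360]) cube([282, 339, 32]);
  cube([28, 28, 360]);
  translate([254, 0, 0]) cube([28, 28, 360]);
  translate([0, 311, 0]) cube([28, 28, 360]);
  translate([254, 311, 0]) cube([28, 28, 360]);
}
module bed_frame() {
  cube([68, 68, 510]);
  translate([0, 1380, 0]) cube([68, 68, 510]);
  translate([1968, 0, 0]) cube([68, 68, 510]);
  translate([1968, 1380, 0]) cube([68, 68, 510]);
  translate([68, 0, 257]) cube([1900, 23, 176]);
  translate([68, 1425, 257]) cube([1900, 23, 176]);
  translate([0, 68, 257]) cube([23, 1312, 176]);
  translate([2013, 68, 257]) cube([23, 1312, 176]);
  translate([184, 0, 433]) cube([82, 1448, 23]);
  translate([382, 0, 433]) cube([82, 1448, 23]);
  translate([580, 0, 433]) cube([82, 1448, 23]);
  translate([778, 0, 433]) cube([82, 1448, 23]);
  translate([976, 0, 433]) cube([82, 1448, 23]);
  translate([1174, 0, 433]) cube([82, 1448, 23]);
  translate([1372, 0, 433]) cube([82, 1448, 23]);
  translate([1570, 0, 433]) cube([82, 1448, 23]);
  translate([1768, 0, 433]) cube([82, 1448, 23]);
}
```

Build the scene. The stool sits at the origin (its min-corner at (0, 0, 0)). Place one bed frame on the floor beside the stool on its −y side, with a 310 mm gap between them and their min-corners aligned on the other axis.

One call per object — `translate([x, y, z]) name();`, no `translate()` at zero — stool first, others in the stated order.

stool();
translate([0, -1758, 0]) bed_frame();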